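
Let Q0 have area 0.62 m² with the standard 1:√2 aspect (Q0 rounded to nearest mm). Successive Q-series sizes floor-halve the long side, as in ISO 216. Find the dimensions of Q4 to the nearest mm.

Let Q0's short side be w mm. w · w√2 = 0.62 m² = 620,000 mm², so w ≈ 662.1 mm and w√2 ≈ 936.4 mm → Q0 = 662 × 936 mm.
Q1: ⌊936/2⌋ × 662 = 468 × 662 mm
Q2: ⌊662/2⌋ × 468 = 331 × 468 mm
Q3: ⌊468/2⌋ × 331 = 234 × 331 mm
Q4: ⌊331/2⌋ × 234 = 165 × 234 mm

165 × 234 mm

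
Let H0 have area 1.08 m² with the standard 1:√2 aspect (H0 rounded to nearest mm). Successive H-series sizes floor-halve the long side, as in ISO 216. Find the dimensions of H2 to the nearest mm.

437 × 618 mm

Let H0's short side be w mm. w · w√2 = 1.08 m² = 1,080,000 mm², so w ≈ 873.9 mm and w√2 ≈ 1235.9 mm → H0 = 874 × 1236 mm.
H1: ⌊1236/2⌋ × 874 = 618 × 874 mm
H2: ⌊874/2⌋ × 618 = 437 × 618 mm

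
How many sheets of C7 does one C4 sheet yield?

8

Each ISO step halves the sheet: 1 × C4 → 2 × C5 → 4 × C6 → 8 × C7
From C4 to C7 is 3 halving steps: 2^3 = 8.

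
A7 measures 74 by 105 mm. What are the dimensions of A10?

A8: ⌊105/2⌋ × 74 = 52 × 74 mm
A9: ⌊74/2⌋ × 52 = 37 × 52 mm
A10: ⌊52/2⌋ × 37 = 26 × 37 mm

26 × 37 mm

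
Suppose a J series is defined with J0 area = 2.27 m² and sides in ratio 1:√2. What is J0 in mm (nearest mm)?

1267 × 1792 mm

Let the short side be w mm. Then w · w√2 = 2.27 m² = 2,270,000 mm².
w² = 2,270,000/√2, so w ≈ 1266.9 mm; long side = w√2 ≈ 1791.7 mm.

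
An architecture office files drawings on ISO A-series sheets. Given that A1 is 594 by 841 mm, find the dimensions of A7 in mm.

A2: ⌊841/2⌋ × 594 = 420 × 594 mm
A3: ⌊594/2⌋ × 420 = 297 × 420 mm
A4: ⌊420/2⌋ × 297 = 210 × 297 mm
A5: ⌊297/2⌋ × 210 = 148 × 210 mm
A6: ⌊210/2⌋ × 148 = 105 × 148 mm
A7: ⌊148/2⌋ × 105 = 74 × 105 mm

74 × 105 mm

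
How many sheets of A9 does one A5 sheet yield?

16

Each ISO step halves the sheet: 1 × A5 → 2 × A6 → 4 × A7 → 8 × A8 → …
From A5 to A9 is 4 halving steps: 2^4 = 16.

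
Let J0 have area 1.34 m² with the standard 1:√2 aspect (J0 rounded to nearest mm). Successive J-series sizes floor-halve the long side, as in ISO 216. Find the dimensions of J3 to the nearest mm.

344 × 486 mm

Let J0's short side be w mm. w · w√2 = 1.34 m² = 1,340,000 mm², so w ≈ 973.4 mm and w√2 ≈ 1376.6 mm → J0 = 973 × 1377 mm.
J1: ⌊1377/2⌋ × 973 = 688 × 973 mm
J2: ⌊973/2⌋ × 688 = 486 × 688 mm
J3: ⌊688/2⌋ × 486 = 344 × 486 mm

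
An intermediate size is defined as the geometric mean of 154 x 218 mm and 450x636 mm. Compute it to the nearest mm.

Short side: √(154 · 450) = √69300 ≈ 263.2 → 263 mm
Long side: √(218 · 636) = √138648 ≈ 372.4 → 372 mm

263 × 372 mm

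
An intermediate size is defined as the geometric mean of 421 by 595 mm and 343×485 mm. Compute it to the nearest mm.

Short side: √(421 · 343) = √144403 ≈ 380.0 → 380 mm
Long side: √(595 · 485) = √288575 ≈ 537.2 → 537 mm

380 × 537 mm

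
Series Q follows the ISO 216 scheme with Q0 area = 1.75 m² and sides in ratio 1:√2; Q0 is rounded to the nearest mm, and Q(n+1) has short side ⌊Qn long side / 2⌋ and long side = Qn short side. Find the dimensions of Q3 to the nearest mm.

393 × 556 mm

Let Q0's short side be w mm. w · w√2 = 1.75 m² = 1,750,000 mm², so w ≈ 1112.4 mm and w√2 ≈ 1573.2 mm → Q0 = 1112 × 1573 mm.
Q1: ⌊1573/2⌋ × 1112 = 786 × 1112 mm
Q2: ⌊1112/2⌋ × 786 = 556 × 786 mm
Q3: ⌊786/2⌋ × 556 = 393 × 556 mm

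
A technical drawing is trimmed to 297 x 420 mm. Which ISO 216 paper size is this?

A3 (297 × 420 mm)

Aspect ratio 420/297 ≈ 1.414 — close to the ISO √2 ≈ 1.414.
In the A-series (A0 area = 1 m²): A3 = 297 × 420 mm.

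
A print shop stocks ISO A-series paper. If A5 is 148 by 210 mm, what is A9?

A6: ⌊210/2⌋ × 148 = 105 × 148 mm
A7: ⌊148/2⌋ × 105 = 74 × 105 mm
A8: ⌊105/2⌋ × 74 = 52 × 74 mm
A9: ⌊74/2⌋ × 52 = 37 × 52 mm

37 × 52 mm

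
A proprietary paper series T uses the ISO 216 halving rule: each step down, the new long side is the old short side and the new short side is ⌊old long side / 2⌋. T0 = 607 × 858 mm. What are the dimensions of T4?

T1: ⌊858/2⌋ × 607 = 429 × 607 mm
T2: ⌊607/2⌋ × 429 = 303 × 429 mm
T3: ⌊429/2⌋ × 303 = 214 × 303 mm
T4: ⌊303/2⌋ × 214 = 151 × 214 mm

151 × 214 mm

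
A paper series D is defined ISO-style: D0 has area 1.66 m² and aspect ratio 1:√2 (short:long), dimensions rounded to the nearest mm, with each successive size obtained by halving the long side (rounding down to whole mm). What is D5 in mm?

191 × 270 mm

Let D0's short side be w mm. w · w√2 = 1.66 m² = 1,660,000 mm², so w ≈ 1083.4 mm and w√2 ≈ 1532.2 mm → D0 = 1083 × 1532 mm.
D1: ⌊1532/2⌋ × 1083 = 766 × 1083 mm
D2: ⌊1083/2⌋ × 766 = 541 × 766 mm
D3: ⌊766/2⌋ × 541 = 383 × 541 mm
D4: ⌊541/2⌋ × 383 = 270 × 383 mm
D5: ⌊383/2⌋ × 270 = 191 × 270 mm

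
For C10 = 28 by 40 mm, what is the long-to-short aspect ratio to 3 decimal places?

40 / 28 = 1.429
ISO 216 targets √2 ≈ 1.414; the +0.014 deviation is from mm rounding.

1.429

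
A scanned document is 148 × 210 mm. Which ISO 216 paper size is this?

A5 (148 × 210 mm)

Aspect ratio 210/148 ≈ 1.419 — close to the ISO √2 ≈ 1.414.
In the A-series (A0 area = 1 m²): A5 = 148 × 210 mm.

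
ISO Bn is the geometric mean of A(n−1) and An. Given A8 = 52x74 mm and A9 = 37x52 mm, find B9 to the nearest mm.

44 × 62 mm

Short side: √(52 · 37) = √1924 ≈ 43.9 → 44 mm
Long side: √(74 · 52) = √3848 ≈ 62.0 → 62 mm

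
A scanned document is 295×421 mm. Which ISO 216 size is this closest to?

A3 (297 × 420 mm)

Aspect ratio 421/295 ≈ 1.427 — close to the ISO √2 ≈ 1.414.
In the A-series (A0 area = 1 m²): A3 = 297 × 420 mm.
Off by 3 mm total — nearest standard size.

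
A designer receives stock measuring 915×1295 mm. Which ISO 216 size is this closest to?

C0 (917 × 1297 mm)

Aspect ratio 1295/915 ≈ 1.415 — close to the ISO √2 ≈ 1.414.
In the C-series (envelope sizes, between A and B): C0 = 917 × 1297 mm.
Off by 4 mm total — nearest standard size.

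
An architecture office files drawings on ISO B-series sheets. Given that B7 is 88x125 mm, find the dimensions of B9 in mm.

44 × 62 mm

B8: ⌊125/2⌋ × 88 = 62 × 88 mm
B9: ⌊88/2⌋ × 62 = 44 × 62 mm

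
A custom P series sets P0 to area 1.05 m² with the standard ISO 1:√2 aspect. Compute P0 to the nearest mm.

862 × 1219 mm

Let the short side be w mm. Then w · w√2 = 1.05 m² = 1,050,000 mm².
w² = 1,050,000/√2, so w ≈ 861.7 mm; long side = w√2 ≈ 1218.6 mm.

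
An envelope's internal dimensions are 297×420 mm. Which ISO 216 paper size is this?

A3 (297 × 420 mm)

Aspect ratio 420/297 ≈ 1.414 — close to the ISO √2 ≈ 1.414.
In the A-series (A0 area = 1 m²): A3 = 297 × 420 mm.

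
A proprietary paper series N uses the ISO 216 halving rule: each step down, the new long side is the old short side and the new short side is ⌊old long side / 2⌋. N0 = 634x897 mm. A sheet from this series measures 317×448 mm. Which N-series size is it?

N2

N0: 634 × 897 mm
N1: 448 × 634 mm
N2: 317 × 448 mm
N3: 224 × 317 mm
→ matches N2.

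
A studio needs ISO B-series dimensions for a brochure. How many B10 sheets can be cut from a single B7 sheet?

Each ISO step halves the sheet: 1 × B7 → 2 × B8 → 4 × B9 → 8 × B10
From B7 to B10 is 3 halving steps: 2^3 = 8.

8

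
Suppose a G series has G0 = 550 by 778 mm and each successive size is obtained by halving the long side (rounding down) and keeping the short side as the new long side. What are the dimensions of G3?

G1: ⌊778/2⌋ × 550 = 389 × 550 mm
G2: ⌊550/2⌋ × 389 = 275 × 389 mm
G3: ⌊389/2⌋ × 275 = 194 × 275 mm

194 × 275 mm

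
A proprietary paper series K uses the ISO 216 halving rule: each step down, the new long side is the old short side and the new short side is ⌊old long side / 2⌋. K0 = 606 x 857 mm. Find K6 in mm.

75 × 107 mm

K1: ⌊857/2⌋ × 606 = 428 × 606 mm
K2: ⌊606/2⌋ × 428 = 303 × 428 mm
K3: ⌊428/2⌋ × 303 = 214 × 303 mm
K4: ⌊303/2⌋ × 214 = 151 × 214 mm
K5: ⌊214/2⌋ × 151 = 107 × 151 mm
K6: ⌊151/2⌋ × 107 = 75 × 107 mm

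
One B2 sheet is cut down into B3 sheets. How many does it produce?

2

B2 = 500 × 707 mm; B3 = 353 × 500 mm.
Each halving step doubles the count; 1 step from B2 to B3.
2^1 = 2.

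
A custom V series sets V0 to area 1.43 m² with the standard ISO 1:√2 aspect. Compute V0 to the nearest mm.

Let the short side be w mm. Then w · w√2 = 1.43 m² = 1,430,000 mm².
w² = 1,430,000/√2, so w ≈ 1005.6 mm; long side = w√2 ≈ 1422.1 mm.

1006 × 1422 mm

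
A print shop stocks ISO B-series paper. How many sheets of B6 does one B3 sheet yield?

8

Each ISO step halves the sheet: 1 × B3 → 2 × B4 → 4 × B5 → 8 × B6
From B3 to B6 is 3 halving steps: 2^3 = 8.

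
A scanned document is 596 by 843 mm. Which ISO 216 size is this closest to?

Aspect ratio 843/596 ≈ 1.414 — close to the ISO √2 ≈ 1.414.
In the A-series (A0 area = 1 m²): A1 = 594 × 841 mm.
Off by 4 mm total — nearest standard size.

A1 (594 × 841 mm)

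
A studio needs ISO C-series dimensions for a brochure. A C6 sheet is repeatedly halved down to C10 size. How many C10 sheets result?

16

Each ISO step halves the sheet: 1 × C6 → 2 × C7 → 4 × C8 → 8 × C9 → …
From C6 to C10 is 4 halving steps: 2^4 = 16.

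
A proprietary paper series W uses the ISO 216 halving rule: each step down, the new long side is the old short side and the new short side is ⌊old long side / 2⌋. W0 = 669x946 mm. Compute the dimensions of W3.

W1: ⌊946/2⌋ × 669 = 473 × 669 mm
W2: ⌊669/2⌋ × 473 = 334 × 473 mm
W3: ⌊473/2⌋ × 334 = 236 × 334 mm

236 × 334 mm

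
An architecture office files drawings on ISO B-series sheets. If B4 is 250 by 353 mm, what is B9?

44 × 62 mm

B5: ⌊353/2⌋ × 250 = 176 × 250 mm
B6: ⌊250/2⌋ × 176 = 125 × 176 mm
B7: ⌊176/2⌋ × 125 = 88 × 125 mm
B8: ⌊125/2⌋ × 88 = 62 × 88 mm
B9: ⌊88/2⌋ × 62 = 44 × 62 mm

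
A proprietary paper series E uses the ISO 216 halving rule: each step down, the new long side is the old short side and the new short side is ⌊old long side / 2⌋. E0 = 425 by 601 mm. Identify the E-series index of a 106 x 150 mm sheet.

E0: 425 × 601 mm
E1: 300 × 425 mm
E2: 212 × 300 mm
E3: 150 × 212 mm
E4: 106 × 150 mm
E5: 75 × 106 mm
→ matches E4.

E4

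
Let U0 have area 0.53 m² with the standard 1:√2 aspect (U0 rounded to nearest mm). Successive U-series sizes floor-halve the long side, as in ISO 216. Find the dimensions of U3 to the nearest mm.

216 × 306 mm

Let U0's short side be w mm. w · w√2 = 0.53 m² = 530,000 mm², so w ≈ 612.2 mm and w√2 ≈ 865.8 mm → U0 = 612 × 866 mm.
U1: ⌊866/2⌋ × 612 = 433 × 612 mm
U2: ⌊612/2⌋ × 433 = 306 × 433 mm
U3: ⌊433/2⌋ × 306 = 216 × 306 mm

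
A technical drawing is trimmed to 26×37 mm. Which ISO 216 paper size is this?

A10 (26 × 37 mm)

Aspect ratio 37/26 ≈ 1.423 — close to the ISO √2 ≈ 1.414.
In the A-series (A0 area = 1 m²): A10 = 26 × 37 mm.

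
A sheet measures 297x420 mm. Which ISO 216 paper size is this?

Aspect ratio 420/297 ≈ 1.414 — close to the ISO √2 ≈ 1.414.
In the A-series (A0 area = 1 m²): A3 = 297 × 420 mm.

A3 (297 × 420 mm)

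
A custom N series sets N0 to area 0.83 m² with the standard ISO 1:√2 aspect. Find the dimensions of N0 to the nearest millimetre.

766 × 1083 mm

Let the short side be w mm. Then w · w√2 = 0.83 m² = 830,000 mm².
w² = 830,000/√2, so w ≈ 766.1 mm; long side = w√2 ≈ 1083.4 mm.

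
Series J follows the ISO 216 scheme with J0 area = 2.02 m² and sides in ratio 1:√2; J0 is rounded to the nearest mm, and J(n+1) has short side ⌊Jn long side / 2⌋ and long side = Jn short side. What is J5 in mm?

Let J0's short side be w mm. w · w√2 = 2.02 m² = 2,020,000 mm², so w ≈ 1195.1 mm and w√2 ≈ 1690.2 mm → J0 = 1195 × 1690 mm.
J1: ⌊1690/2⌋ × 1195 = 845 × 1195 mm
J2: ⌊1195/2⌋ × 845 = 597 × 845 mm
J3: ⌊845/2⌋ × 597 = 422 × 597 mm
J4: ⌊597/2⌋ × 422 = 298 × 422 mm
J5: ⌊422/2⌋ × 298 = 211 × 298 mm

211 × 298 mm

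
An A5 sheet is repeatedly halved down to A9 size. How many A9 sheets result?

A5 = 148 × 210 mm; A9 = 37 × 52 mm.
Each halving step doubles the count; 4 steps from A5 to A9.
2^4 = 16.

16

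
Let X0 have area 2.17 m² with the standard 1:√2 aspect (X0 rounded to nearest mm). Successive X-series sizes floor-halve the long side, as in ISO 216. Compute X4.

309 × 438 mm

Let X0's short side be w mm. w · w√2 = 2.17 m² = 2,170,000 mm², so w ≈ 1238.7 mm and w√2 ≈ 1751.8 mm → X0 = 1239 × 1752 mm.
X1: ⌊1752/2⌋ × 1239 = 876 × 1239 mm
X2: ⌊1239/2⌋ × 876 = 619 × 876 mm
X3: ⌊876/2⌋ × 619 = 438 × 619 mm
X4: ⌊619/2⌋ × 438 = 309 × 438 mm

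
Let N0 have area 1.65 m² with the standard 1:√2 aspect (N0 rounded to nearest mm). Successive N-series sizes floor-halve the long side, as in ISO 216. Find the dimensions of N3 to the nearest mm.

382 × 540 mm

Let N0's short side be w mm. w · w√2 = 1.65 m² = 1,650,000 mm², so w ≈ 1080.2 mm and w√2 ≈ 1527.6 mm → N0 = 1080 × 1528 mm.
N1: ⌊1528/2⌋ × 1080 = 764 × 1080 mm
N2: ⌊1080/2⌋ × 764 = 540 × 764 mm
N3: ⌊764/2⌋ × 540 = 382 × 540 mm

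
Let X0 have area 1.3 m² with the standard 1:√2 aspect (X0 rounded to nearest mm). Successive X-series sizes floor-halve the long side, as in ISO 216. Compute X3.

Let X0's short side be w mm. w · w√2 = 1.3 m² = 1,300,000 mm², so w ≈ 958.8 mm and w√2 ≈ 1355.9 mm → X0 = 959 × 1356 mm.
X1: ⌊1356/2⌋ × 959 = 678 × 959 mm
X2: ⌊959/2⌋ × 678 = 479 × 678 mm
X3: ⌊678/2⌋ × 479 = 339 × 479 mm

339 × 479 mm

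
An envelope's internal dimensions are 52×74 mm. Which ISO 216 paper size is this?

Aspect ratio 74/52 ≈ 1.423 — close to the ISO √2 ≈ 1.414.
In the A-series (A0 area = 1 m²): A8 = 52 × 74 mm.

A8 (52 × 74 mm)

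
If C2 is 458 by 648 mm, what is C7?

C3: ⌊648/2⌋ × 458 = 324 × 458 mm
C4: ⌊458/2⌋ × 324 = 229 × 324 mm
C5: ⌊324/2⌋ × 229 = 162 × 229 mm
C6: ⌊229/2⌋ × 162 = 114 × 162 mm
C7: ⌊162/2⌋ × 114 = 81 × 114 mm

81 × 114 mm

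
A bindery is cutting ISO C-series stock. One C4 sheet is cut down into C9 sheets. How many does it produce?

C4 = 229 × 324 mm; C9 = 40 × 57 mm.
Each halving step doubles the count; 5 steps from C4 to C9.
2^5 = 32.

32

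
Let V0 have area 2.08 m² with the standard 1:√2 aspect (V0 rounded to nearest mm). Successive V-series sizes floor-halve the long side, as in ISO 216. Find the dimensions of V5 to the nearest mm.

214 × 303 mm

Let V0's short side be w mm. w · w√2 = 2.08 m² = 2,080,000 mm², so w ≈ 1212.8 mm and w√2 ≈ 1715.1 mm → V0 = 1213 × 1715 mm.
V1: ⌊1715/2⌋ × 1213 = 857 × 1213 mm
V2: ⌊1213/2⌋ × 857 = 606 × 857 mm
V3: ⌊857/2⌋ × 606 = 428 × 606 mm
V4: ⌊606/2⌋ × 428 = 303 × 428 mm
V5: ⌊428/2⌋ × 303 = 214 × 303 mm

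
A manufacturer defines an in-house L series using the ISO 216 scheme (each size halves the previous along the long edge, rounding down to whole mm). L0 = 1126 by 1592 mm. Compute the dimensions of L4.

281 × 398 mm

L1: ⌊1592/2⌋ × 1126 = 796 × 1126 mm
L2: ⌊1126/2⌋ × 796 = 563 × 796 mm
L3: ⌊796/2⌋ × 563 = 398 × 563 mm
L4: ⌊563/2⌋ × 398 = 281 × 398 mm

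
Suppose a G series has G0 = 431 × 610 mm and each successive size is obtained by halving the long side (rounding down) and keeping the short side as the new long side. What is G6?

G1: ⌊610/2⌋ × 431 = 305 × 431 mm
G2: ⌊431/2⌋ × 305 = 215 × 305 mm
G3: ⌊305/2⌋ × 215 = 152 × 215 mm
G4: ⌊215/2⌋ × 152 = 107 × 152 mm
G5: ⌊152/2⌋ × 107 = 76 × 107 mm
G6: ⌊107/2⌋ × 76 = 53 × 76 mm

53 × 76 mm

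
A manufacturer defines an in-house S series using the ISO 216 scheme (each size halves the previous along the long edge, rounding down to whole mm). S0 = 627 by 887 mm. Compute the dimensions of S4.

S1: ⌊887/2⌋ × 627 = 443 × 627 mm
S2: ⌊627/2⌋ × 443 = 313 × 443 mm
S3: ⌊443/2⌋ × 313 = 221 × 313 mm
S4: ⌊313/2⌋ × 221 = 156 × 221 mm

156 × 221 mm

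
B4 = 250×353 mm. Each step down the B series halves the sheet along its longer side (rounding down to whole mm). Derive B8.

62 × 88 mm

B5: ⌊353/2⌋ × 250 = 176 × 250 mm
B6: ⌊250/2⌋ × 176 = 125 × 176 mm
B7: ⌊176/2⌋ × 125 = 88 × 125 mm
B8: ⌊125/2⌋ × 88 = 62 × 88 mm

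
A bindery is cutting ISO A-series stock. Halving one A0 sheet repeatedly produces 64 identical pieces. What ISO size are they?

A6

64 = 2^6, so 6 halving steps.
A0 → A1 → … → A6 after 6 steps.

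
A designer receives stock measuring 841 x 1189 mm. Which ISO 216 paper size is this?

A0 (841 × 1189 mm)

Aspect ratio 1189/841 ≈ 1.414 — close to the ISO √2 ≈ 1.414.
In the A-series (A0 area = 1 m²): A0 = 841 × 1189 mm.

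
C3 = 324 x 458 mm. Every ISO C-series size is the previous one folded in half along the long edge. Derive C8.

57 × 81 mm

C4: ⌊458/2⌋ × 324 = 229 × 324 mm
C5: ⌊324/2⌋ × 229 = 162 × 229 mm
C6: ⌊229/2⌋ × 162 = 114 × 162 mm
C7: ⌊162/2⌋ × 114 = 81 × 114 mm
C8: ⌊114/2⌋ × 81 = 57 × 81 mm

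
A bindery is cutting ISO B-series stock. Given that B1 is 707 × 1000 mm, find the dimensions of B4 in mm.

B2: ⌊1000/2⌋ × 707 = 500 × 707 mm
B3: ⌊707/2⌋ × 500 = 353 × 500 mm
B4: ⌊500/2⌋ × 353 = 250 × 353 mm

250 × 353 mm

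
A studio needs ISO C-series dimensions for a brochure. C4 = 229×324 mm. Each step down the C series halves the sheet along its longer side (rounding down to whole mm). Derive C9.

C5: ⌊324/2⌋ × 229 = 162 × 229 mm
C6: ⌊229/2⌋ × 162 = 114 × 162 mm
C7: ⌊162/2⌋ × 114 = 81 × 114 mm
C8: ⌊114/2⌋ × 81 = 57 × 81 mm
C9: ⌊81/2⌋ × 57 = 40 × 57 mm

40 × 57 mm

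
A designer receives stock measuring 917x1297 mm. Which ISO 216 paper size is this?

C0 (917 × 1297 mm)

Aspect ratio 1297/917 ≈ 1.414 — close to the ISO √2 ≈ 1.414.
In the C-series (envelope sizes, between A and B): C0 = 917 × 1297 mm.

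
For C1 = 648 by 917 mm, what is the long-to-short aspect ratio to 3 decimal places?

1.415

917 / 648 = 1.415
Matches √2 ≈ 1.414 — the ISO 216 defining ratio.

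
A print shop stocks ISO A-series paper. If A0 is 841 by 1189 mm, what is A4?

A1: ⌊1189/2⌋ × 841 = 594 × 841 mm
A2: ⌊841/2⌋ × 594 = 420 × 594 mm
A3: ⌊594/2⌋ × 420 = 297 × 420 mm
A4: ⌊420/2⌋ × 297 = 210 × 297 mm

210 × 297 mm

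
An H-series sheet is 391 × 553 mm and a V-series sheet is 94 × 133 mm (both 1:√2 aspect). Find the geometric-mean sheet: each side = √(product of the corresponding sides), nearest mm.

192 × 271 mm

Short side: √(391 · 94) = √36754 ≈ 191.7 → 192 mm
Long side: √(553 · 133) = √73549 ≈ 271.2 → 271 mm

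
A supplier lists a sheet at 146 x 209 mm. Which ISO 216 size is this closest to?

Aspect ratio 209/146 ≈ 1.432 (ISO target is √2 ≈ 1.414).
In the A-series (A0 area = 1 m²): A5 = 148 × 210 mm.
Off by 3 mm total — nearest standard size.

A5 (148 × 210 mm)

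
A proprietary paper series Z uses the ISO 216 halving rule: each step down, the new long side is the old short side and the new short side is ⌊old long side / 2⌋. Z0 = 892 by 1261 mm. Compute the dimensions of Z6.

Z1 = 630 × 892 mm (from Z0 by 1 halving).
Z2: ⌊892/2⌋ × 630 = 446 × 630 mm
Z3: ⌊630/2⌋ × 446 = 315 × 446 mm
Z4: ⌊446/2⌋ × 315 = 223 × 315 mm
Z5: ⌊315/2⌋ × 223 = 157 × 223 mm
Z6: ⌊223/2⌋ × 157 = 111 × 157 mm

111 × 157 mm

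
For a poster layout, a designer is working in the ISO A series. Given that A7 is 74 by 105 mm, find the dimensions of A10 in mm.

A8: ⌊105/2⌋ × 74 = 52 × 74 mm
A9: ⌊74/2⌋ × 52 = 37 × 52 mm
A10: ⌊52/2⌋ × 37 = 26 × 37 mm

26 × 37 mm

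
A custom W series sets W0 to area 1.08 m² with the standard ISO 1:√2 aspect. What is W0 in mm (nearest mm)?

874 × 1236 mm

Let the short side be w mm. Then w · w√2 = 1.08 m² = 1,080,000 mm².
w² = 1,080,000/√2, so w ≈ 873.9 mm; long side = w√2 ≈ 1235.9 mm.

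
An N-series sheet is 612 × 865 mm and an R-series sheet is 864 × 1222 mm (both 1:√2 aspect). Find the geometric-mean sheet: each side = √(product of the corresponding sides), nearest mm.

727 × 1028 mm

Short side: √(612 · 864) = √528768 ≈ 727.2 → 727 mm
Long side: √(865 · 1222) = √1057030 ≈ 1028.1 → 1028 mm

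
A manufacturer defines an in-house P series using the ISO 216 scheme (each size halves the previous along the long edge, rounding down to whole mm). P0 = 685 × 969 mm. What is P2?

P1: ⌊969/2⌋ × 685 = 484 × 685 mm
P2: ⌊685/2⌋ × 484 = 342 × 484 mm

342 × 484 mm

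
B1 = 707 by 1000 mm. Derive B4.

250 × 353 mm

B2: ⌊1000/2⌋ × 707 = 500 × 707 mm
B3: ⌊707/2⌋ × 500 = 353 × 500 mm
B4: ⌊500/2⌋ × 353 = 250 × 353 mm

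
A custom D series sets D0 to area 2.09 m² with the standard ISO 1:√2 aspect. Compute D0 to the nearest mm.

Let the short side be w mm. Then w · w√2 = 2.09 m² = 2,090,000 mm².
w² = 2,090,000/√2, so w ≈ 1215.7 mm; long side = w√2 ≈ 1719.2 mm.

1216 × 1719 mm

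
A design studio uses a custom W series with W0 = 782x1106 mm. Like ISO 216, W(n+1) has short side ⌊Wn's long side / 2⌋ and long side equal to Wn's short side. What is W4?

W1: ⌊1106/2⌋ × 782 = 553 × 782 mm
W2: ⌊782/2⌋ × 553 = 391 × 553 mm
W3: ⌊553/2⌋ × 391 = 276 × 391 mm
W4: ⌊391/2⌋ × 276 = 195 × 276 mm

195 × 276 mm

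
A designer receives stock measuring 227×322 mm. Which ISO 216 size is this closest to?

Aspect ratio 322/227 ≈ 1.419 — close to the ISO √2 ≈ 1.414.
In the C-series (envelope sizes, between A and B): C4 = 229 × 324 mm.
Off by 4 mm total — nearest standard size.

C4 (229 × 324 mm)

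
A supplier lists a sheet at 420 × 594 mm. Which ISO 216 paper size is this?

Aspect ratio 594/420 ≈ 1.414 — close to the ISO √2 ≈ 1.414.
In the A-series (A0 area = 1 m²): A2 = 420 × 594 mm.

A2 (420 × 594 mm)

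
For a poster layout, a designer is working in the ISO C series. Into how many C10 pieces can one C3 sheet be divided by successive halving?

128

C3 = 324 × 458 mm; C10 = 28 × 40 mm.
Each halving step doubles the count; 7 steps from C3 to C10.
2^7 = 128.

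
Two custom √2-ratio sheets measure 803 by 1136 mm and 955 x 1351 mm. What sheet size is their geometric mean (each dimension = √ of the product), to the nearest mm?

876 × 1239 mm

Short side: √(803 · 955) = √766865 ≈ 875.7 → 876 mm
Long side: √(1136 · 1351) = √1534736 ≈ 1238.8 → 1239 mm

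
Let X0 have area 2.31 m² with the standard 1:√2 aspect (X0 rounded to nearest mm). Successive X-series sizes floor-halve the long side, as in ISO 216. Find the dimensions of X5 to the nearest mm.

Let X0's short side be w mm. w · w√2 = 2.31 m² = 2,310,000 mm², so w ≈ 1278.1 mm and w√2 ≈ 1807.4 mm → X0 = 1278 × 1807 mm.
X1: ⌊1807/2⌋ × 1278 = 903 × 1278 mm
X2: ⌊1278/2⌋ × 903 = 639 × 903 mm
X3: ⌊903/2⌋ × 639 = 451 × 639 mm
X4: ⌊639/2⌋ × 451 = 319 × 451 mm
X5: ⌊451/2⌋ × 319 = 225 × 319 mm

225 × 319 mm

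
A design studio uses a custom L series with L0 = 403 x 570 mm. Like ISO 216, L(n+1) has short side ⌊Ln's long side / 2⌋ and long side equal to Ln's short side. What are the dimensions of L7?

L1 = 285 × 403 mm (from L0 by 1 halving).
L2: ⌊403/2⌋ × 285 = 201 × 285 mm
L3: ⌊285/2⌋ × 201 = 142 × 201 mm
L4: ⌊201/2⌋ × 142 = 100 × 142 mm
L5: ⌊142/2⌋ × 100 = 71 × 100 mm
L6: ⌊100/2⌋ × 71 = 50 × 71 mm
L7: ⌊71/2⌋ × 50 = 35 × 50 mm

35 × 50 mm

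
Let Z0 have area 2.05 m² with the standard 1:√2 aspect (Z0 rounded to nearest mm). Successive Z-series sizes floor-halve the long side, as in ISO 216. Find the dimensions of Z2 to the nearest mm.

602 × 851 mm

Let Z0's short side be w mm. w · w√2 = 2.05 m² = 2,050,000 mm², so w ≈ 1204.0 mm and w√2 ≈ 1702.7 mm → Z0 = 1204 × 1703 mm.
Z1: ⌊1703/2⌋ × 1204 = 851 × 1204 mm
Z2: ⌊1204/2⌋ × 851 = 602 × 851 mm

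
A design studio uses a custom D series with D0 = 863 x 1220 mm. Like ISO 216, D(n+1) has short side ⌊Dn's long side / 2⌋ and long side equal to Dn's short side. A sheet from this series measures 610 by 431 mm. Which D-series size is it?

D2

D0: 863 × 1220 mm
D1: 610 × 863 mm
D2: 431 × 610 mm
D3: 305 × 431 mm
→ matches D2.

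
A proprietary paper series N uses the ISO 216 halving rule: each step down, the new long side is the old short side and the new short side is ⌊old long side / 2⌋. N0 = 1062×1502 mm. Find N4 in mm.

N1: ⌊1502/2⌋ × 1062 = 751 × 1062 mm
N2: ⌊1062/2⌋ × 751 = 531 × 751 mm
N3: ⌊751/2⌋ × 531 = 375 × 531 mm
N4: ⌊531/2⌋ × 375 = 265 × 375 mm

265 × 375 mm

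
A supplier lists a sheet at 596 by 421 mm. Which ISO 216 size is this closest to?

Aspect ratio 596/421 ≈ 1.416 — close to the ISO √2 ≈ 1.414.
In the A-series (A0 area = 1 m²): A2 = 420 × 594 mm.
Off by 3 mm total — nearest standard size.

A2 (420 × 594 mm)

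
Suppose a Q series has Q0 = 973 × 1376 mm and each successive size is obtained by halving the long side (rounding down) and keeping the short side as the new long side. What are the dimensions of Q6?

121 × 172 mm

Q1: ⌊1376/2⌋ × 973 = 688 × 973 mm
Q2: ⌊973/2⌋ × 688 = 486 × 688 mm
Q3: ⌊688/2⌋ × 486 = 344 × 486 mm
Q4: ⌊486/2⌋ × 344 = 243 × 344 mm
Q5: ⌊344/2⌋ × 243 = 172 × 243 mm
Q6: ⌊243/2⌋ × 172 = 121 × 172 mm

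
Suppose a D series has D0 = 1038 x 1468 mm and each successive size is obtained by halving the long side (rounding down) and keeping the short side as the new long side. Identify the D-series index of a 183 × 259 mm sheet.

D0: 1038 × 1468 mm
D1: 734 × 1038 mm
D2: 519 × 734 mm
D3: 367 × 519 mm
D4: 259 × 367 mm
D5: 183 × 259 mm
D6: 129 × 183 mm
→ matches D5.

D5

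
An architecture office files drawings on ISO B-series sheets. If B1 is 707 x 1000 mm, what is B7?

88 × 125 mm

B2: ⌊1000/2⌋ × 707 = 500 × 707 mm
B3: ⌊707/2⌋ × 500 = 353 × 500 mm
B4: ⌊500/2⌋ × 353 = 250 × 353 mm
B5: ⌊353/2⌋ × 250 = 176 × 250 mm
B6: ⌊250/2⌋ × 176 = 125 × 176 mm
B7: ⌊176/2⌋ × 125 = 88 × 125 mm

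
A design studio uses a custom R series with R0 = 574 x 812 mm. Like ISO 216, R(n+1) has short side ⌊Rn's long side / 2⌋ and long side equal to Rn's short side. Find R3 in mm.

203 × 287 mm

R1: ⌊812/2⌋ × 574 = 406 × 574 mm
R2: ⌊574/2⌋ × 406 = 287 × 406 mm
R3: ⌊406/2⌋ × 287 = 203 × 287 mm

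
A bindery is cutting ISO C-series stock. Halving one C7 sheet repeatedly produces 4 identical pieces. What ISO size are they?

4 = 2^2, so 2 halving steps.
C7 → C8 → … → C9 after 2 steps.

C9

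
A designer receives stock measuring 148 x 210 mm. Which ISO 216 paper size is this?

A5 (148 × 210 mm)

Aspect ratio 210/148 ≈ 1.419 — close to the ISO √2 ≈ 1.414.
In the A-series (A0 area = 1 m²): A5 = 148 × 210 mm.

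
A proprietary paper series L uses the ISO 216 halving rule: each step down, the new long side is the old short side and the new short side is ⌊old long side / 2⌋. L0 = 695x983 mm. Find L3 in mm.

245 × 347 mm

L1: ⌊983/2⌋ × 695 = 491 × 695 mm
L2: ⌊695/2⌋ × 491 = 347 × 491 mm
L3: ⌊491/2⌋ × 347 = 245 × 347 mm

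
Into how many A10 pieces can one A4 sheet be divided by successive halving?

Each ISO step halves the sheet: 1 × A4 → 2 × A5 → 4 × A6 → 8 × A7 → …
From A4 to A10 is 6 halving steps: 2^6 = 64.

64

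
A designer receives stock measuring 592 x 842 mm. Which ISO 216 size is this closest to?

A1 (594 × 841 mm)

Aspect ratio 842/592 ≈ 1.422 — close to the ISO √2 ≈ 1.414.
In the A-series (A0 area = 1 m²): A1 = 594 × 841 mm.
Off by 3 mm total — nearest standard size.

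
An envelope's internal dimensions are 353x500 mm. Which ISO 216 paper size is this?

Aspect ratio 500/353 ≈ 1.416 — close to the ISO √2 ≈ 1.414.
In the B-series (B0 = 1000 × 1414 mm): B3 = 353 × 500 mm.

B3 (353 × 500 mm)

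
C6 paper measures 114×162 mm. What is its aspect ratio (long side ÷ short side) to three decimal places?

1.421

162 / 114 = 1.421
ISO 216 targets √2 ≈ 1.414; the +0.007 deviation is from mm rounding.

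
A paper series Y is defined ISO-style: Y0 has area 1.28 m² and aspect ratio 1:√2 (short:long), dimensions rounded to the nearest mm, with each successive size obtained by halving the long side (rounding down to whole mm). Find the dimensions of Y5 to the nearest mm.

168 × 237 mm

Let Y0's short side be w mm. w · w√2 = 1.28 m² = 1,280,000 mm², so w ≈ 951.4 mm and w√2 ≈ 1345.4 mm → Y0 = 951 × 1345 mm.
Y1: ⌊1345/2⌋ × 951 = 672 × 951 mm
Y2: ⌊951/2⌋ × 672 = 475 × 672 mm
Y3: ⌊672/2⌋ × 475 = 336 × 475 mm
Y4: ⌊475/2⌋ × 336 = 237 × 336 mm
Y5: ⌊336/2⌋ × 237 = 168 × 237 mm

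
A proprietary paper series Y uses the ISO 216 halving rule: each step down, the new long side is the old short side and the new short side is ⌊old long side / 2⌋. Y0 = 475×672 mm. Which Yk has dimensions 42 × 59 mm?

Y0: 475 × 672 mm
Y1: 336 × 475 mm
Y2: 237 × 336 mm
Y3: 168 × 237 mm
Y4: 118 × 168 mm
Y5: 84 × 118 mm
Y6: 59 × 84 mm
Y7: 42 × 59 mm
Y8: 29 × 42 mm
→ matches Y7.

Y7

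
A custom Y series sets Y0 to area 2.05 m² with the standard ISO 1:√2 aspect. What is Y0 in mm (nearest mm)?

Let the short side be w mm. Then w · w√2 = 2.05 m² = 2,050,000 mm².
w² = 2,050,000/√2, so w ≈ 1204.0 mm; long side = w√2 ≈ 1702.7 mm.

1204 × 1703 mm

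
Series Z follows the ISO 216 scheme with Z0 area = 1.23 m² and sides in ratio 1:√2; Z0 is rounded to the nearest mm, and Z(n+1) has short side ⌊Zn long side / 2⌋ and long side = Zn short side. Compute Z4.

233 × 329 mm

Let Z0's short side be w mm. w · w√2 = 1.23 m² = 1,230,000 mm², so w ≈ 932.6 mm and w√2 ≈ 1318.9 mm → Z0 = 933 × 1319 mm.
Z1: ⌊1319/2⌋ × 933 = 659 × 933 mm
Z2: ⌊933/2⌋ × 659 = 466 × 659 mm
Z3: ⌊659/2⌋ × 466 = 329 × 466 mm
Z4: ⌊466/2⌋ × 329 = 233 × 329 mm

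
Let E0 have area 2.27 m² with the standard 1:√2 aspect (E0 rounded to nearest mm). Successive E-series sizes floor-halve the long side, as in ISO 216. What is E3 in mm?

Let E0's short side be w mm. w · w√2 = 2.27 m² = 2,270,000 mm², so w ≈ 1266.9 mm and w√2 ≈ 1791.7 mm → E0 = 1267 × 1792 mm.
E1: ⌊1792/2⌋ × 1267 = 896 × 1267 mm
E2: ⌊1267/2⌋ × 896 = 633 × 896 mm
E3: ⌊896/2⌋ × 633 = 448 × 633 mm

448 × 633 mm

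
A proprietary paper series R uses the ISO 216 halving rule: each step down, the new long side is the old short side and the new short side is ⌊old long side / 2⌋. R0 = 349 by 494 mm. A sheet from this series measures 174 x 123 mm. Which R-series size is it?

R3

R0: 349 × 494 mm
R1: 247 × 349 mm
R2: 174 × 247 mm
R3: 123 × 174 mm
R4: 87 × 123 mm
→ matches R3.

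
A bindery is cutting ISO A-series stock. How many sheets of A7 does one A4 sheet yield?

A4 = 210 × 297 mm; A7 = 74 × 105 mm.
Each halving step doubles the count; 3 steps from A4 to A7.
2^3 = 8.

8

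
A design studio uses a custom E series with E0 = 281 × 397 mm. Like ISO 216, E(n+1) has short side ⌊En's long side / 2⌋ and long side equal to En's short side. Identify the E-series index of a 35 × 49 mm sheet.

E0: 281 × 397 mm
E1: 198 × 281 mm
E2: 140 × 198 mm
E3: 99 × 140 mm
E4: 70 × 99 mm
E5: 49 × 70 mm
E6: 35 × 49 mm
E7: 24 × 35 mm
→ matches E6.

E6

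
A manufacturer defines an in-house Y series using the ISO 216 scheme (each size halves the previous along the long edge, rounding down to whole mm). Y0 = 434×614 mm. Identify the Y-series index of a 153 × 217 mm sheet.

Y0: 434 × 614 mm
Y1: 307 × 434 mm
Y2: 217 × 307 mm
Y3: 153 × 217 mm
Y4: 108 × 153 mm
→ matches Y3.

Y3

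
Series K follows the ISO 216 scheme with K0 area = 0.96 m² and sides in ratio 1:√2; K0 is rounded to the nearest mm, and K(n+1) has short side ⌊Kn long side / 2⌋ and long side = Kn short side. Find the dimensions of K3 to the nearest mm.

Let K0's short side be w mm. w · w√2 = 0.96 m² = 960,000 mm², so w ≈ 823.9 mm and w√2 ≈ 1165.2 mm → K0 = 824 × 1165 mm.
K1: ⌊1165/2⌋ × 824 = 582 × 824 mm
K2: ⌊824/2⌋ × 582 = 412 × 582 mm
K3: ⌊582/2⌋ × 412 = 291 × 412 mm

291 × 412 mm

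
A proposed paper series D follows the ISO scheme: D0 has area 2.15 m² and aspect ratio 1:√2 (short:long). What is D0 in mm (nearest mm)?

1233 × 1744 mm

Let the short side be w mm. Then w · w√2 = 2.15 m² = 2,150,000 mm².
w² = 2,150,000/√2, so w ≈ 1233.0 mm; long side = w√2 ≈ 1743.7 mm.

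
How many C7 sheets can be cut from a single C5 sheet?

4

Each ISO step halves the sheet: 1 × C5 → 2 × C6 → 4 × C7
From C5 to C7 is 2 halving steps: 2^2 = 4.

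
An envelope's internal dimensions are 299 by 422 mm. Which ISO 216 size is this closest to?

A3 (297 × 420 mm)

Aspect ratio 422/299 ≈ 1.411 — close to the ISO √2 ≈ 1.414.
In the A-series (A0 area = 1 m²): A3 = 297 × 420 mm.
Off by 4 mm total — nearest standard size.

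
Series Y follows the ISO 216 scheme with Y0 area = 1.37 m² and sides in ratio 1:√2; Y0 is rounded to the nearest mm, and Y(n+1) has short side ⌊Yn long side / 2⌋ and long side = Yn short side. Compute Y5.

174 × 246 mm

Let Y0's short side be w mm. w · w√2 = 1.37 m² = 1,370,000 mm², so w ≈ 984.2 mm and w√2 ≈ 1391.9 mm → Y0 = 984 × 1392 mm.
Y1: ⌊1392/2⌋ × 984 = 696 × 984 mm
Y2: ⌊984/2⌋ × 696 = 492 × 696 mm
Y3: ⌊696/2⌋ × 492 = 348 × 492 mm
Y4: ⌊492/2⌋ × 348 = 246 × 348 mm
Y5: ⌊348/2⌋ × 246 = 174 × 246 mm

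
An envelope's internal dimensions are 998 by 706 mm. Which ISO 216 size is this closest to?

B1 (707 × 1000 mm)

Aspect ratio 998/706 ≈ 1.414 — close to the ISO √2 ≈ 1.414.
In the B-series (B0 = 1000 × 1414 mm): B1 = 707 × 1000 mm.
Off by 3 mm total — nearest standard size.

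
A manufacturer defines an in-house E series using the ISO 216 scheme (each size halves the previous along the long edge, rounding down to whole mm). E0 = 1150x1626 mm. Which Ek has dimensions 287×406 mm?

E4

E0: 1150 × 1626 mm
E1: 813 × 1150 mm
E2: 575 × 813 mm
E3: 406 × 575 mm
E4: 287 × 406 mm
E5: 203 × 287 mm
→ matches E4.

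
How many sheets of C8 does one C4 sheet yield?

Each ISO step halves the sheet: 1 × C4 → 2 × C5 → 4 × C6 → 8 × C7 → …
From C4 to C8 is 4 halving steps: 2^4 = 16.

16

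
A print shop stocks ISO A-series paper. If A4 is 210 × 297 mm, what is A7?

A5: ⌊297/2⌋ × 210 = 148 × 210 mm
A6: ⌊210/2⌋ × 148 = 105 × 148 mm
A7: ⌊148/2⌋ × 105 = 74 × 105 mm

74 × 105 mm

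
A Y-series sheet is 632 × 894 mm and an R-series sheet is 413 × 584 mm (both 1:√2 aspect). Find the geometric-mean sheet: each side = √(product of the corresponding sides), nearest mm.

511 × 723 mm

Short side: √(632 · 413) = √261016 ≈ 510.9 → 511 mm
Long side: √(894 · 584) = √522096 ≈ 722.6 → 723 mm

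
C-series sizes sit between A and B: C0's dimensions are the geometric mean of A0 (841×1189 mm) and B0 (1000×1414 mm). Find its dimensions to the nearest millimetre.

917 × 1297 mm

Short: √(841 · 1000) = √841000 ≈ 917.1 mm.
Long: √(1189 · 1414) = √1681246 ≈ 1296.6 mm.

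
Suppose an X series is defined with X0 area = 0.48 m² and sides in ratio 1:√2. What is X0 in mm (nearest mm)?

583 × 824 mm

Let the short side be w mm. Then w · w√2 = 0.48 m² = 480,000 mm².
w² = 480,000/√2, so w ≈ 582.6 mm; long side = w√2 ≈ 823.9 mm.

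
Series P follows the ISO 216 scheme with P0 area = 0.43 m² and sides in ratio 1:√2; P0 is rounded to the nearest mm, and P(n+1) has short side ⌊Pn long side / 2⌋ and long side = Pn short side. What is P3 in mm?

Let P0's short side be w mm. w · w√2 = 0.43 m² = 430,000 mm², so w ≈ 551.4 mm and w√2 ≈ 779.8 mm → P0 = 551 × 780 mm.
P1: ⌊780/2⌋ × 551 = 390 × 551 mm
P2: ⌊551/2⌋ × 390 = 275 × 390 mm
P3: ⌊390/2⌋ × 275 = 195 × 275 mm

195 × 275 mm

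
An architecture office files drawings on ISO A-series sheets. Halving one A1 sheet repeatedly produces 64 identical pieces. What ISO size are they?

A7

64 = 2^6, so 6 halving steps.
A1 → A2 → … → A7 after 6 steps.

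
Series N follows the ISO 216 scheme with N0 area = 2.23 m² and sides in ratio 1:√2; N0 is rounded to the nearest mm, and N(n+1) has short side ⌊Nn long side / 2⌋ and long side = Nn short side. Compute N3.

Let N0's short side be w mm. w · w√2 = 2.23 m² = 2,230,000 mm², so w ≈ 1255.7 mm and w√2 ≈ 1775.9 mm → N0 = 1256 × 1776 mm.
N1: ⌊1776/2⌋ × 1256 = 888 × 1256 mm
N2: ⌊1256/2⌋ × 888 = 628 × 888 mm
N3: ⌊888/2⌋ × 628 = 444 × 628 mm

444 × 628 mm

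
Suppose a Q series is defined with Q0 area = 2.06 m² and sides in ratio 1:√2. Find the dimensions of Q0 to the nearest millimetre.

Let the short side be w mm. Then w · w√2 = 2.06 m² = 2,060,000 mm².
w² = 2,060,000/√2, so w ≈ 1206.9 mm; long side = w√2 ≈ 1706.8 mm.

1207 × 1707 mm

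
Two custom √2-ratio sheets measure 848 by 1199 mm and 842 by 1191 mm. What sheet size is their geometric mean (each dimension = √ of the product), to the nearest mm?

845 × 1195 mm

Short side: √(848 · 842) = √714016 ≈ 845.0 → 845 mm
Long side: √(1199 · 1191) = √1428009 ≈ 1195.0 → 1195 mm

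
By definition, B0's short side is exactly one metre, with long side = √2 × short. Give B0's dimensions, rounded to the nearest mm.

Short side = 1000 mm; long side = 1000√2 ≈ 1414.2 mm.

1000 × 1414 mm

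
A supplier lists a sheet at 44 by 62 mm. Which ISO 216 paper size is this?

B9 (44 × 62 mm)

Aspect ratio 62/44 ≈ 1.409 — close to the ISO √2 ≈ 1.414.
In the B-series (B0 = 1000 × 1414 mm): B9 = 44 × 62 mm.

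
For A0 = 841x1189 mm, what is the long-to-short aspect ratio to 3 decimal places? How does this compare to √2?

1189 / 841 = 1.414
Matches √2 ≈ 1.414 — the ISO 216 defining ratio.

1.414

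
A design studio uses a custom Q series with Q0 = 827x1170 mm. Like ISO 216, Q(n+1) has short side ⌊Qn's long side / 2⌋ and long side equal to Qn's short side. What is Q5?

146 × 206 mm

Q1: ⌊1170/2⌋ × 827 = 585 × 827 mm
Q2: ⌊827/2⌋ × 585 = 413 × 585 mm
Q3: ⌊585/2⌋ × 413 = 292 × 413 mm
Q4: ⌊413/2⌋ × 292 = 206 × 292 mm
Q5: ⌊292/2⌋ × 206 = 146 × 206 mm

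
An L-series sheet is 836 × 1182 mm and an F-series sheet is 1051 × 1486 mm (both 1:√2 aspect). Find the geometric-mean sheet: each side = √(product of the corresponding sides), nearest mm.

937 × 1325 mm

Short side: √(836 · 1051) = √878636 ≈ 937.4 → 937 mm
Long side: √(1182 · 1486) = √1756452 ≈ 1325.3 → 1325 mm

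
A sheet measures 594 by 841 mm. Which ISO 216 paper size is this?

A1 (594 × 841 mm)

Aspect ratio 841/594 ≈ 1.416 — close to the ISO √2 ≈ 1.414.
In the A-series (A0 area = 1 m²): A1 = 594 × 841 mm.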